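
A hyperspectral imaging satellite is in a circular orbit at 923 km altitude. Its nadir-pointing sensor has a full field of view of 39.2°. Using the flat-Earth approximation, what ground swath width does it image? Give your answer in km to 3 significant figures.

Half-angle = 39.2°/2 = 19.6°.
Swath width ≈ 2h·tan(θ/2) = 2 × 923 × tan(19.6°) = 657.3 km.

657 km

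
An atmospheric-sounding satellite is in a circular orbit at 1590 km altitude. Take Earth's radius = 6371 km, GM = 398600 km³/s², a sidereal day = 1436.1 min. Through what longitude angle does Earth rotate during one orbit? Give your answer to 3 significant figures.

29.5°

Semi-major axis a = 6371 + 1590 = 7961 km. Period T = 2π√(a³/μ) = 2π√(7961³/398600) = 7069.1 s = 117.82 min.
During one orbit Earth rotates (7069.1 / 86166) × 360° = 29.53°.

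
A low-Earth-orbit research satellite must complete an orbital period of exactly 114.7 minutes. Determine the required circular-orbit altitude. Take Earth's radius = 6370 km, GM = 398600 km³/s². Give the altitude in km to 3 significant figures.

1450 km

T = 114.7 min = 6882.0 s.
From T = 2π√(a³/μ): a = (μ T²/4π²)^(1/3) = (398600 × 6882.0² / 4π²)^(1/3) = 7820 km.
Altitude h = a − R = 7820 − 6370 = 1450 km.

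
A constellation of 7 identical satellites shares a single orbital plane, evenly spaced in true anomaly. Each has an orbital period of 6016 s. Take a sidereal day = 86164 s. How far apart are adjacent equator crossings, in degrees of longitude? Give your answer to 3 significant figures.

3.59°

Single-satellite node shift = (6016.0/86164) × 360° = 25.14°.
With 7 satellites evenly phased, successive equator crossings are 25.14/7 = 3.591° apart.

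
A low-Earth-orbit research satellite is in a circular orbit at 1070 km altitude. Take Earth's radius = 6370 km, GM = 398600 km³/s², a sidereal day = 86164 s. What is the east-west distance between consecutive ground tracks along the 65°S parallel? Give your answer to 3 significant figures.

Semi-major axis a = 6370 + 1070 = 7440 km. Period T = 2π√(a³/μ) = 2π√(7440³/398600) = 6386.6 s = 106.44 min.
Node shift per orbit = (6386.6/86164) × 360° = 26.68°.
Equatorial spacing = 26.68 × 111.2 km/° = 2967 km.
At 65° latitude, spacing = 2967 × cos(65°) = 1254 km.

1250 km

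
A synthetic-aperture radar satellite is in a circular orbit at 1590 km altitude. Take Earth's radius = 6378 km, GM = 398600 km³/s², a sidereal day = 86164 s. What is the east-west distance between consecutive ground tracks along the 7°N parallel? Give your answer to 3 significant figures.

Semi-major axis a = 6378 + 1590 = 7968 km. Period T = 2π√(a³/μ) = 2π√(7968³/398600) = 7078.4 s = 117.97 min.
Node shift per orbit = (7078.4/86164) × 360° = 29.57°.
Equatorial spacing = 29.57 × 111.3 km/° = 3292 km.
At 7° latitude, spacing = 3292 × cos(7°) = 3268 km.

3270 km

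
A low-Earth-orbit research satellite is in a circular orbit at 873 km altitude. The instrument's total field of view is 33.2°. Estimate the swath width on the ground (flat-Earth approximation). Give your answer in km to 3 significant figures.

Half-angle = 33.2°/2 = 16.6°.
Swath width ≈ 2h·tan(θ/2) = 2 × 873 × tan(16.6°) = 520.5 km.

521 km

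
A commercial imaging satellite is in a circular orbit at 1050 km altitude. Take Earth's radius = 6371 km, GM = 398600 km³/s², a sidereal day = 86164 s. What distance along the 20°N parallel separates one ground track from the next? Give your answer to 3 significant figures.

Semi-major axis a = 6371 + 1050 = 7421 km. Period T = 2π√(a³/μ) = 2π√(7421³/398600) = 6362.2 s = 106.04 min.
Node shift per orbit = (6362.2/86164) × 360° = 26.58°.
Equatorial spacing = 26.58 × 111.2 km/° = 2956 km.
At 20° latitude, spacing = 2956 × cos(20°) = 2777 km.

2780 km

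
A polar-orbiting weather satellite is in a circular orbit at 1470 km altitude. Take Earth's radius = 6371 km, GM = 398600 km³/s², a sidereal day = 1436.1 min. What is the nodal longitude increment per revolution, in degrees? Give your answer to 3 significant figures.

Semi-major axis a = 6371 + 1470 = 7841 km. Period T = 2π√(a³/μ) = 2π√(7841³/398600) = 6909.8 s = 115.16 min.
During one orbit Earth rotates (6909.8 / 86166) × 360° = 28.87°.

28.9°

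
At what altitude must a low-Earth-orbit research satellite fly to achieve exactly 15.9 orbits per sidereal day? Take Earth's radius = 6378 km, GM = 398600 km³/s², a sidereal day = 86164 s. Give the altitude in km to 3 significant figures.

Required period T = 86164 / 15.9 = 5419.1 s.
From T = 2π√(a³/μ): a = (μ T²/4π²)^(1/3) = (398600 × 5419.1² / 4π²)^(1/3) = 6668 km.
Altitude h = a − R = 6668 − 6378 = 290 km.

290 km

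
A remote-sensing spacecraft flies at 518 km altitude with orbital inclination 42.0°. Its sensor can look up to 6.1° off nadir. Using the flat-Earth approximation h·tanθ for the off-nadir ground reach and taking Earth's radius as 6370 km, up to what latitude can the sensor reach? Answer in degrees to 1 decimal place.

42.5°

For a prograde orbit the ground track reaches latitude ±i = ±42.0°.
Sensor half-swath on the ground ≈ 518·tan(6.1°) = 55 km = 0.50° of latitude.
Maximum observable latitude ≈ 42.0 + 0.50 = 42.5°.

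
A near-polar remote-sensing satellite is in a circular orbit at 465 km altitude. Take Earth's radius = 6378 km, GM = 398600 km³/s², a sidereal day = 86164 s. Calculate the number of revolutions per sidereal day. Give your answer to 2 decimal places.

15.29

Semi-major axis a = 6378 + 465 = 6843 km. Period T = 2π√(a³/μ) = 2π√(6843³/398600) = 5633.5 s = 93.89 min.
Orbits per sidereal day = 86164 / 5633.5 = 15.295.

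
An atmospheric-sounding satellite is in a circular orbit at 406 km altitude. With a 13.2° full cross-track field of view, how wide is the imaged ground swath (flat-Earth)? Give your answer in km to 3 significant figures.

Half-angle = 13.2°/2 = 6.6°.
Swath width ≈ 2h·tan(θ/2) = 2 × 406 × tan(6.6°) = 94.0 km.

94.0 km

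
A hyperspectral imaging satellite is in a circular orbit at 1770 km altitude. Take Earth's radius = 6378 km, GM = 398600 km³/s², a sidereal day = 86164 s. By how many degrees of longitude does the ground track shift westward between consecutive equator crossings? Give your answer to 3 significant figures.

Semi-major axis a = 6378 + 1770 = 8148 km. Period T = 2π√(a³/μ) = 2π√(8148³/398600) = 7319.6 s = 121.99 min.
During one orbit Earth rotates (7319.6 / 86164) × 360° = 30.58°.

30.6°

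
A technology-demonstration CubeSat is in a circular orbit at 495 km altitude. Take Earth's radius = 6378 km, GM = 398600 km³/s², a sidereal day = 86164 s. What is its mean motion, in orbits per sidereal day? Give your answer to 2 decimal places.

15.19

Semi-major axis a = 6378 + 495 = 6873 km. Period T = 2π√(a³/μ) = 2π√(6873³/398600) = 5670.6 s = 94.51 min.
Orbits per sidereal day = 86164 / 5670.6 = 15.195.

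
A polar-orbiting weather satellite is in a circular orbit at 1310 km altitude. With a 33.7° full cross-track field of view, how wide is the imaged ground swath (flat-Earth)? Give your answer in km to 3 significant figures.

Half-angle = 33.7°/2 = 16.85°.
Swath width ≈ 2h·tan(θ/2) = 2 × 1310 × tan(16.85°) = 793.5 km.

794 km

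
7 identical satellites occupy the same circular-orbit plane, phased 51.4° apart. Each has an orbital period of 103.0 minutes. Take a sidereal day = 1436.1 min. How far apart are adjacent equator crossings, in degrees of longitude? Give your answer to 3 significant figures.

T = 103.0 min = 6180.0 s.
Single-satellite node shift = (6180.0/86166) × 360° = 25.82°.
With 7 satellites evenly phased, successive equator crossings are 25.82/7 = 3.689° apart.

3.69°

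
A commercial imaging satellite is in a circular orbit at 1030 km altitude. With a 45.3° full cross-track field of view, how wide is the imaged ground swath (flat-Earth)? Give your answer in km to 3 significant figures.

Half-angle = 45.3°/2 = 22.65°.
Swath width ≈ 2h·tan(θ/2) = 2 × 1030 × tan(22.65°) = 859.6 km.

860 km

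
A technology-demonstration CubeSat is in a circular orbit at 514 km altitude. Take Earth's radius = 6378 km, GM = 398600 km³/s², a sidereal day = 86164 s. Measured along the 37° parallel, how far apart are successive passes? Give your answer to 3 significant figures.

2120 km

Semi-major axis a = 6378 + 514 = 6892 km. Period T = 2π√(a³/μ) = 2π√(6892³/398600) = 5694.2 s = 94.90 min.
Node shift per orbit = (5694.2/86164) × 360° = 23.79°.
Equatorial spacing = 23.79 × 111.3 km/° = 2648 km.
At 37° latitude, spacing = 2648 × cos(37°) = 2115 km.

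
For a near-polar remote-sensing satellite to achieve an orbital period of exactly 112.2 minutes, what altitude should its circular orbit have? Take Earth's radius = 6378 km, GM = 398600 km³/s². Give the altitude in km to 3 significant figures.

1330 km

T = 112.2 min = 6732.0 s.
From T = 2π√(a³/μ): a = (μ T²/4π²)^(1/3) = (398600 × 6732.0² / 4π²)^(1/3) = 7706 km.
Altitude h = a − R = 7706 − 6378 = 1328 km.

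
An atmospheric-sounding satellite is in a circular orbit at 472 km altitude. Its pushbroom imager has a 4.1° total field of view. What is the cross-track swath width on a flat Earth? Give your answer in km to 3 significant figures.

33.8 km

Half-angle = 4.1°/2 = 2.05°.
Swath width ≈ 2h·tan(θ/2) = 2 × 472 × tan(2.05°) = 33.8 km.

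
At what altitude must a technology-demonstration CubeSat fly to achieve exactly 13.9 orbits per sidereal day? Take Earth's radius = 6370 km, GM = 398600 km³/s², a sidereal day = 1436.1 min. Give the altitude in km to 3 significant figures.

Required period T = 86166 / 13.9 = 6199.0 s.
From T = 2π√(a³/μ): a = (μ T²/4π²)^(1/3) = (398600 × 6199.0² / 4π²)^(1/3) = 7294 km.
Altitude h = a − R = 7294 − 6370 = 924 km.

924 km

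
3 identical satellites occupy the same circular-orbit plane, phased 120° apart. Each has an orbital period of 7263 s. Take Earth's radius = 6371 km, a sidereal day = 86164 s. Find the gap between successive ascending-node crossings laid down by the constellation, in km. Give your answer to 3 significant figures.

1120 km

Single-satellite node shift = (7263.0/86164) × 360° = 30.35°.
With 3 satellites evenly phased, successive equator crossings are 30.35/3 = 10.115° apart.
That is 10.115 × 111.2 = 1125 km at the equator.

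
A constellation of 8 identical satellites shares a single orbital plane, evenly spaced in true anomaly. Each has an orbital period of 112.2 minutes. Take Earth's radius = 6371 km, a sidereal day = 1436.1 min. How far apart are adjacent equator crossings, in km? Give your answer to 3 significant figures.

391 km

T = 112.2 min = 6732.0 s.
Single-satellite node shift = (6732.0/86166) × 360° = 28.13°.
With 8 satellites evenly phased, successive equator crossings are 28.13/8 = 3.516° apart.
That is 3.516 × 111.2 = 391 km at the equator.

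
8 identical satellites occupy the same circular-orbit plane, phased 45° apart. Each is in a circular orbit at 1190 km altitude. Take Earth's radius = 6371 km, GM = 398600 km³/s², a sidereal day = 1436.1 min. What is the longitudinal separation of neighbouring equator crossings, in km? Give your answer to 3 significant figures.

380 km

Semi-major axis a = 6371 + 1190 = 7561 km. Period T = 2π√(a³/μ) = 2π√(7561³/398600) = 6543.0 s = 109.05 min.
Single-satellite node shift = (6543.0/86166) × 360° = 27.34°.
With 8 satellites evenly phased, successive equator crossings are 27.34/8 = 3.417° apart.
That is 3.417 × 111.2 = 380 km at the equator.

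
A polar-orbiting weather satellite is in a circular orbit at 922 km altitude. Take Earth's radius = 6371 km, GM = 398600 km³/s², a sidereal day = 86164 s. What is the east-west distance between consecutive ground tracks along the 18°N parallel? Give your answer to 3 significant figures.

2740 km

Semi-major axis a = 6371 + 922 = 7293 km. Period T = 2π√(a³/μ) = 2π√(7293³/398600) = 6198.3 s = 103.30 min.
Node shift per orbit = (6198.3/86164) × 360° = 25.90°.
Equatorial spacing = 25.90 × 111.2 km/° = 2880 km.
At 18° latitude, spacing = 2880 × cos(18°) = 2739 km.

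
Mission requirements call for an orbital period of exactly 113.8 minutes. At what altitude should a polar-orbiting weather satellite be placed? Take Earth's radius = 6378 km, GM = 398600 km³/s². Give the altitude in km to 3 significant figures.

T = 113.8 min = 6828.0 s.
From T = 2π√(a³/μ): a = (μ T²/4π²)^(1/3) = (398600 × 6828.0² / 4π²)^(1/3) = 7779 km.
Altitude h = a − R = 7779 − 6378 = 1401 km.

1400 km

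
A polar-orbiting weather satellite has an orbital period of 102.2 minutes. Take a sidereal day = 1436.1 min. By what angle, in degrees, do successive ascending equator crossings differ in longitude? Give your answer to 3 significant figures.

T = 102.2 min = 6132.0 s.
During one orbit Earth rotates (6132.0 / 86166) × 360° = 25.62°.

25.6°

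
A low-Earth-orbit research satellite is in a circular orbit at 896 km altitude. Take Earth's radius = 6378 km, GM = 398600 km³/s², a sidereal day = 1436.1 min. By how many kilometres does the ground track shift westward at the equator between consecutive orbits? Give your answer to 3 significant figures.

2870 km

Semi-major axis a = 6378 + 896 = 7274 km. Period T = 2π√(a³/μ) = 2π√(7274³/398600) = 6174.1 s = 102.90 min.
During one orbit Earth rotates (6174.1 / 86166) × 360° = 25.80°.
At the equator that is 25.80° × (2π·6378/360) km/° = 25.80 × 111.3 = 2871 km.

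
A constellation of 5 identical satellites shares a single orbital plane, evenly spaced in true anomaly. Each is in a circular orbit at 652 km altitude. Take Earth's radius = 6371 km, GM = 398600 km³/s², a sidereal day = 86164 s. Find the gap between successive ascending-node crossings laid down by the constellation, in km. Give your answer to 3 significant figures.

Semi-major axis a = 6371 + 652 = 7023 km. Period T = 2π√(a³/μ) = 2π√(7023³/398600) = 5857.3 s = 97.62 min.
Single-satellite node shift = (5857.3/86164) × 360° = 24.47°.
With 5 satellites evenly phased, successive equator crossings are 24.47/5 = 4.894° apart.
That is 4.894 × 111.2 = 544 km at the equator.

544 km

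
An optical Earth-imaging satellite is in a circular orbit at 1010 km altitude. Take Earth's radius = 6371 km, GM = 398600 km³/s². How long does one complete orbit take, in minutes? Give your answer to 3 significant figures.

105 min

Semi-major axis a = 6371 + 1010 = 7381 km. Period T = 2π√(a³/μ) = 2π√(7381³/398600) = 6310.8 s = 105.18 min.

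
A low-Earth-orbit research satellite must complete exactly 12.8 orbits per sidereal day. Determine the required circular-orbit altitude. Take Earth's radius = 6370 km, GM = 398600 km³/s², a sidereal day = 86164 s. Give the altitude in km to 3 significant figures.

1340 km

Required period T = 86164 / 12.8 = 6731.6 s.
From T = 2π√(a³/μ): a = (μ T²/4π²)^(1/3) = (398600 × 6731.6² / 4π²)^(1/3) = 7706 km.
Altitude h = a − R = 7706 − 6370 = 1336 km.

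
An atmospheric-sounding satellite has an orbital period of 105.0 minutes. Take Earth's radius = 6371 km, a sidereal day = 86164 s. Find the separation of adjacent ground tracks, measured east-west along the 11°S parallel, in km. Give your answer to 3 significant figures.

T = 105.0 min = 6300.0 s.
Node shift per orbit = (6300.0/86164) × 360° = 26.32°.
Equatorial spacing = 26.32 × 111.2 km/° = 2927 km.
At 11° latitude, spacing = 2927 × cos(11°) = 2873 km.

2870 km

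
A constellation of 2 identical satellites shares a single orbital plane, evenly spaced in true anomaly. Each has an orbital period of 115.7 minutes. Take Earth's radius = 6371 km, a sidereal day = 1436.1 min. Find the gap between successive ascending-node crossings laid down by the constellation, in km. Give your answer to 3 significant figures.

T = 115.7 min = 6942.0 s.
Single-satellite node shift = (6942.0/86166) × 360° = 29.00°.
With 2 satellites evenly phased, successive equator crossings are 29.00/2 = 14.502° apart.
That is 14.502 × 111.2 = 1613 km at the equator.

1610 km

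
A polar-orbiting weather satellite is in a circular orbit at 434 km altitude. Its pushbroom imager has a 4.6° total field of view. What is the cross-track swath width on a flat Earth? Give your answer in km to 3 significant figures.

34.9 km

Half-angle = 4.6°/2 = 2.3°.
Swath width ≈ 2h·tan(θ/2) = 2 × 434 × tan(2.3°) = 34.9 km.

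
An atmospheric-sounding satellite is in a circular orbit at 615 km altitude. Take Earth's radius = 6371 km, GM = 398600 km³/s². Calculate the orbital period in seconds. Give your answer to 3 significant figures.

Semi-major axis a = 6371 + 615 = 6986 km. Period T = 2π√(a³/μ) = 2π√(6986³/398600) = 5811.0 s = 96.85 min.

5810 seconds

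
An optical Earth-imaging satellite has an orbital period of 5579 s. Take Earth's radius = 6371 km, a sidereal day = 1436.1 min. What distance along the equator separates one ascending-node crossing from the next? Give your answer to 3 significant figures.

2590 km

During one orbit Earth rotates (5579.0 / 86166) × 360° = 23.31°.
At the equator that is 23.31° × (2π·6371/360) km/° = 23.31 × 111.2 = 2592 km.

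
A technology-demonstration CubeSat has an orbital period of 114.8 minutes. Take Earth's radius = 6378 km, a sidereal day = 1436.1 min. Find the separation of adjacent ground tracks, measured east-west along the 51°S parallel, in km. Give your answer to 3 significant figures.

T = 114.8 min = 6888.0 s.
Node shift per orbit = (6888.0/86166) × 360° = 28.78°.
Equatorial spacing = 28.78 × 111.3 km/° = 3203 km.
At 51° latitude, spacing = 3203 × cos(51°) = 2016 km.

2020 km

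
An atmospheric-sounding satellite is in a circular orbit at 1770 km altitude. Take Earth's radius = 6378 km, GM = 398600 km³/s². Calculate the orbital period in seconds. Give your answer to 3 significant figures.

Semi-major axis a = 6378 + 1770 = 8148 km. Period T = 2π√(a³/μ) = 2π√(8148³/398600) = 7319.6 s = 121.99 min.

7320 seconds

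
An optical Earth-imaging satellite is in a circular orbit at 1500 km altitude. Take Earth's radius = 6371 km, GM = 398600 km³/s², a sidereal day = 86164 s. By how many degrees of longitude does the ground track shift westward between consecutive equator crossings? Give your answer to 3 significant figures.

29.0°

Semi-major axis a = 6371 + 1500 = 7871 km. Period T = 2π√(a³/μ) = 2π√(7871³/398600) = 6949.5 s = 115.83 min.
During one orbit Earth rotates (6949.5 / 86164) × 360° = 29.04°.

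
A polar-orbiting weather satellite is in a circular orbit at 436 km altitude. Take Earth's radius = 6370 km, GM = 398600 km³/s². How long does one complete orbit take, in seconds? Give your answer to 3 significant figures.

5590 seconds

Semi-major axis a = 6370 + 436 = 6806 km. Period T = 2π√(a³/μ) = 2π√(6806³/398600) = 5587.9 s = 93.13 min.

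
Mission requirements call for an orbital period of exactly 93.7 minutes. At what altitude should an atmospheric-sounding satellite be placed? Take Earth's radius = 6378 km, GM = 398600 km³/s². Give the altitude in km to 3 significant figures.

456 km

T = 93.7 min = 5622.0 s.
From T = 2π√(a³/μ): a = (μ T²/4π²)^(1/3) = (398600 × 5622.0² / 4π²)^(1/3) = 6834 km.
Altitude h = a − R = 6834 − 6378 = 456 km.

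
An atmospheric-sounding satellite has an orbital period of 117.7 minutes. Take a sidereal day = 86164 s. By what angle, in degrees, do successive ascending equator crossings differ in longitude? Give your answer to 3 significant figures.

T = 117.7 min = 7062.0 s.
During one orbit Earth rotates (7062.0 / 86164) × 360° = 29.51°.

29.5°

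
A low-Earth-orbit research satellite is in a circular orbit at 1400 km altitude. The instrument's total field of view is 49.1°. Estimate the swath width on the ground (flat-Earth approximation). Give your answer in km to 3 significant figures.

Half-angle = 49.1°/2 = 24.55°.
Swath width ≈ 2h·tan(θ/2) = 2 × 1400 × tan(24.55°) = 1279.0 km.

1280 km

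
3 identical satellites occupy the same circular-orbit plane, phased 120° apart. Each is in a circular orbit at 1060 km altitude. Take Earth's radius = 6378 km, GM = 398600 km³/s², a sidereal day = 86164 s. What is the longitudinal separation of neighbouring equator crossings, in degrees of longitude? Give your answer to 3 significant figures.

Semi-major axis a = 6378 + 1060 = 7438 km. Period T = 2π√(a³/μ) = 2π√(7438³/398600) = 6384.0 s = 106.40 min.
Single-satellite node shift = (6384.0/86164) × 360° = 26.67°.
With 3 satellites evenly phased, successive equator crossings are 26.67/3 = 8.891° apart.

8.89°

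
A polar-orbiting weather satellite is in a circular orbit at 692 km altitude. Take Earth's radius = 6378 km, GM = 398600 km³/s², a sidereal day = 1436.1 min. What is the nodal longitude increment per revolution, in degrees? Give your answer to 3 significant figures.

24.7°

Semi-major axis a = 6378 + 692 = 7070 km. Period T = 2π√(a³/μ) = 2π√(7070³/398600) = 5916.2 s = 98.60 min.
During one orbit Earth rotates (5916.2 / 86166) × 360° = 24.72°.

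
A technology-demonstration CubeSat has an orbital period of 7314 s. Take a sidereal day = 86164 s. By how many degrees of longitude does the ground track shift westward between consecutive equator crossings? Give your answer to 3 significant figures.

30.6°

During one orbit Earth rotates (7314.0 / 86164) × 360° = 30.56°.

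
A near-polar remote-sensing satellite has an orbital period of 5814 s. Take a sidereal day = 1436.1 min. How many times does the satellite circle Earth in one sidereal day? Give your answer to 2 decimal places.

14.82

Orbits per sidereal day = 86166 / 5814.0 = 14.820.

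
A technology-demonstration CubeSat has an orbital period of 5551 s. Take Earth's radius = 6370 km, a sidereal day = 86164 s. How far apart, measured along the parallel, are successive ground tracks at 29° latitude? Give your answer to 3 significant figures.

Node shift per orbit = (5551.0/86164) × 360° = 23.19°.
Equatorial spacing = 23.19 × 111.2 km/° = 2578 km.
At 29° latitude, spacing = 2578 × cos(29°) = 2255 km.

2260 km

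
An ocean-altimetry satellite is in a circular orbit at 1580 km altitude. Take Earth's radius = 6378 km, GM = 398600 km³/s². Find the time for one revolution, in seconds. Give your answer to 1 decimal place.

7065.1 seconds

Semi-major axis a = 6378 + 1580 = 7958 km. Period T = 2π√(a³/μ) = 2π√(7958³/398600) = 7065.1 s = 117.75 min.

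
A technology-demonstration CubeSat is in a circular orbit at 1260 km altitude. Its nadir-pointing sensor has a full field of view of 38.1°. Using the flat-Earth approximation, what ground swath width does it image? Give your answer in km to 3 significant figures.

Half-angle = 38.1°/2 = 19.05°.
Swath width ≈ 2h·tan(θ/2) = 2 × 1260 × tan(19.05°) = 870.2 km.

870 km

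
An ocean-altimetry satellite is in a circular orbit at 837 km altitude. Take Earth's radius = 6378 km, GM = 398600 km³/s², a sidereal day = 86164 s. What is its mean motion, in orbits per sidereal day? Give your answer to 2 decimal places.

14.13

Semi-major axis a = 6378 + 837 = 7215 km. Period T = 2π√(a³/μ) = 2π√(7215³/398600) = 6099.1 s = 101.65 min.
Orbits per sidereal day = 86164 / 6099.1 = 14.127.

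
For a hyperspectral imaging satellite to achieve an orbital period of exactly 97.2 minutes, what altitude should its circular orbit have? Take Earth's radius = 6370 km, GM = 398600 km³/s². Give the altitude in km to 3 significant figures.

T = 97.2 min = 5832.0 s.
From T = 2π√(a³/μ): a = (μ T²/4π²)^(1/3) = (398600 × 5832.0² / 4π²)^(1/3) = 7003 km.
Altitude h = a − R = 7003 − 6370 = 633 km.

633 km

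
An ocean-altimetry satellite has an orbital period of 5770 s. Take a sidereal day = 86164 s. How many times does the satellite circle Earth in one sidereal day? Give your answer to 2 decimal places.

14.93

Orbits per sidereal day = 86164 / 5770.0 = 14.933.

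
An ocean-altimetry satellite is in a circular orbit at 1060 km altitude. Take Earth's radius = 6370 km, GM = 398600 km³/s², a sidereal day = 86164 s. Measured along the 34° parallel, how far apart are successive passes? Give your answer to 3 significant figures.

2450 km

Semi-major axis a = 6370 + 1060 = 7430 km. Period T = 2π√(a³/μ) = 2π√(7430³/398600) = 6373.7 s = 106.23 min.
Node shift per orbit = (6373.7/86164) × 360° = 26.63°.
Equatorial spacing = 26.63 × 111.2 km/° = 2961 km.
At 34° latitude, spacing = 2961 × cos(34°) = 2454 km.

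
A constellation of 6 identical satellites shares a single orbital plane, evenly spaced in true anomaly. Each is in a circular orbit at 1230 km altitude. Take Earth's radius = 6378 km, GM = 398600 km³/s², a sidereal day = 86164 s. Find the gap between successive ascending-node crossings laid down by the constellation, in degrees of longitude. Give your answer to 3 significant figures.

Semi-major axis a = 6378 + 1230 = 7608 km. Period T = 2π√(a³/μ) = 2π√(7608³/398600) = 6604.2 s = 110.07 min.
Single-satellite node shift = (6604.2/86164) × 360° = 27.59°.
With 6 satellites evenly phased, successive equator crossings are 27.59/6 = 4.599° apart.

4.60°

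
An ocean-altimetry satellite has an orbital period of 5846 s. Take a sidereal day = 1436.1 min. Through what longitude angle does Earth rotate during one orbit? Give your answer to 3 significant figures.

During one orbit Earth rotates (5846.0 / 86166) × 360° = 24.42°.

24.4°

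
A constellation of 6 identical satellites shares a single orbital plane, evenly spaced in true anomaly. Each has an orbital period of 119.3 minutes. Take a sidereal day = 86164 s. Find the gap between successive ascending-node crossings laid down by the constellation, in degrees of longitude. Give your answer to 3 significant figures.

T = 119.3 min = 7158.0 s.
Single-satellite node shift = (7158.0/86164) × 360° = 29.91°.
With 6 satellites evenly phased, successive equator crossings are 29.91/6 = 4.984° apart.

4.98°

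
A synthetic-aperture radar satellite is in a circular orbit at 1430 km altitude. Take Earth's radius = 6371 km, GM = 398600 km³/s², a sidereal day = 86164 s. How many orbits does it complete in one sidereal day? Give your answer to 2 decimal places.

12.57

Semi-major axis a = 6371 + 1430 = 7801 km. Period T = 2π√(a³/μ) = 2π√(7801³/398600) = 6857.0 s = 114.28 min.
Orbits per sidereal day = 86164 / 6857.0 = 12.566.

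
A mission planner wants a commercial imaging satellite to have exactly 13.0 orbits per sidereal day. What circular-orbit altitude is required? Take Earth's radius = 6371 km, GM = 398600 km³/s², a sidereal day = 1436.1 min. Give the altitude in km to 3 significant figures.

Required period T = 86166 / 13.0 = 6628.2 s.
From T = 2π√(a³/μ): a = (μ T²/4π²)^(1/3) = (398600 × 6628.2² / 4π²)^(1/3) = 7626 km.
Altitude h = a − R = 7626 − 6371 = 1255 km.

1260 km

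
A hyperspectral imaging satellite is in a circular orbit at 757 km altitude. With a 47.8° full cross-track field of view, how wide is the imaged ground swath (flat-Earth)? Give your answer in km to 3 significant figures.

671 km

Half-angle = 47.8°/2 = 23.9°.
Swath width ≈ 2h·tan(θ/2) = 2 × 757 × tan(23.9°) = 670.9 km.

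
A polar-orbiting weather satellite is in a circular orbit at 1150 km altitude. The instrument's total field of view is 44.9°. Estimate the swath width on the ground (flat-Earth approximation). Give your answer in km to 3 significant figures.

Half-angle = 44.9°/2 = 22.45°.
Swath width ≈ 2h·tan(θ/2) = 2 × 1150 × tan(22.45°) = 950.3 km.

950 km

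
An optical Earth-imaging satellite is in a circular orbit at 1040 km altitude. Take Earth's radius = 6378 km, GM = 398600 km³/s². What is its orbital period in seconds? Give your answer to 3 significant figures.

Semi-major axis a = 6378 + 1040 = 7418 km. Period T = 2π√(a³/μ) = 2π√(7418³/398600) = 6358.3 s = 105.97 min.

6360 seconds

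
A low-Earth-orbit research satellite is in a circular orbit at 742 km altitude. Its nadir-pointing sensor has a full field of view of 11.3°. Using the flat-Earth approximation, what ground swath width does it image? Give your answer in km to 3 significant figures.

147 km

Half-angle = 11.3°/2 = 5.65°.
Swath width ≈ 2h·tan(θ/2) = 2 × 742 × tan(5.65°) = 146.8 km.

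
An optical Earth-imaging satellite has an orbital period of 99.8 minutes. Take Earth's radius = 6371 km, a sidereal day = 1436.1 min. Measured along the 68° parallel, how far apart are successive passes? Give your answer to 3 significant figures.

T = 99.8 min = 5988.0 s.
Node shift per orbit = (5988.0/86166) × 360° = 25.02°.
Equatorial spacing = 25.02 × 111.2 km/° = 2782 km.
At 68° latitude, spacing = 2782 × cos(68°) = 1042 km.

1040 km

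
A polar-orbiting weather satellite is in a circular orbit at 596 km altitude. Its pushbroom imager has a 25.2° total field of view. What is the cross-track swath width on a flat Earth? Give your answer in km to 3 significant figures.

Half-angle = 25.2°/2 = 12.6°.
Swath width ≈ 2h·tan(θ/2) = 2 × 596 × tan(12.6°) = 266.4 km.

266 km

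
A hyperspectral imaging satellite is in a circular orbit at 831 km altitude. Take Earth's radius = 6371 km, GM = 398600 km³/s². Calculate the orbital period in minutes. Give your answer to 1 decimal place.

Semi-major axis a = 6371 + 831 = 7202 km. Period T = 2π√(a³/μ) = 2π√(7202³/398600) = 6082.6 s = 101.38 min.

101.4 min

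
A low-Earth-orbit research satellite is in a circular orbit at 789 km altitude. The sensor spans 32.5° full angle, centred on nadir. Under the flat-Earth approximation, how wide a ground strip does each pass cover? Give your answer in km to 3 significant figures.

460 km

Half-angle = 32.5°/2 = 16.25°.
Swath width ≈ 2h·tan(θ/2) = 2 × 789 × tan(16.25°) = 459.9 km.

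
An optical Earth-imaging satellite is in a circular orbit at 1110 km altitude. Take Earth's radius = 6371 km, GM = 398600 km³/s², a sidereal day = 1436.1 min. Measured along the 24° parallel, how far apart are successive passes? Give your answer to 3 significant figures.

2730 km

Semi-major axis a = 6371 + 1110 = 7481 km. Period T = 2π√(a³/μ) = 2π√(7481³/398600) = 6439.5 s = 107.32 min.
Node shift per orbit = (6439.5/86166) × 360° = 26.90°.
Equatorial spacing = 26.90 × 111.2 km/° = 2992 km.
At 24° latitude, spacing = 2992 × cos(24°) = 2733 km.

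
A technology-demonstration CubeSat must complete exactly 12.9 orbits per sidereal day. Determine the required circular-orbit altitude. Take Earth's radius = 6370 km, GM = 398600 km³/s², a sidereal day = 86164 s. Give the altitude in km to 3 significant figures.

1300 km

Required period T = 86164 / 12.9 = 6679.4 s.
From T = 2π√(a³/μ): a = (μ T²/4π²)^(1/3) = (398600 × 6679.4² / 4π²)^(1/3) = 7666 km.
Altitude h = a − R = 7666 − 6370 = 1296 km.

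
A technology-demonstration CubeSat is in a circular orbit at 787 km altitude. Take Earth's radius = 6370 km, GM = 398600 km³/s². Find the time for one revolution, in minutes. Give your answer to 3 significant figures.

Semi-major axis a = 6370 + 787 = 7157 km. Period T = 2π√(a³/μ) = 2π√(7157³/398600) = 6025.7 s = 100.43 min.

100 min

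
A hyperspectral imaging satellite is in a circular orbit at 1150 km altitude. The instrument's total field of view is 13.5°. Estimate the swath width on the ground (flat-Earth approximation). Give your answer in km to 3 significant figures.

272 km

Half-angle = 13.5°/2 = 6.75°.
Swath width ≈ 2h·tan(θ/2) = 2 × 1150 × tan(6.75°) = 272.2 km.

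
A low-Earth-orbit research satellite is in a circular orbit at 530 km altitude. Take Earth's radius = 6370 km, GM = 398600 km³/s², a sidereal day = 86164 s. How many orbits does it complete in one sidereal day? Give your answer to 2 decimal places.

Semi-major axis a = 6370 + 530 = 6900 km. Period T = 2π√(a³/μ) = 2π√(6900³/398600) = 5704.1 s = 95.07 min.
Orbits per sidereal day = 86164 / 5704.1 = 15.106.

15.11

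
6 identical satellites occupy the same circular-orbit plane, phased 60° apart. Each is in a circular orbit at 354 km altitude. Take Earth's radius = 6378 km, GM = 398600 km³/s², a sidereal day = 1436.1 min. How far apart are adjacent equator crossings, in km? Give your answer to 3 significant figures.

426 km

Semi-major axis a = 6378 + 354 = 6732 km. Period T = 2π√(a³/μ) = 2π√(6732³/398600) = 5497.0 s = 91.62 min.
Single-satellite node shift = (5497.0/86166) × 360° = 22.97°.
With 6 satellites evenly phased, successive equator crossings are 22.97/6 = 3.828° apart.
That is 3.828 × 111.3 = 426 km at the equator.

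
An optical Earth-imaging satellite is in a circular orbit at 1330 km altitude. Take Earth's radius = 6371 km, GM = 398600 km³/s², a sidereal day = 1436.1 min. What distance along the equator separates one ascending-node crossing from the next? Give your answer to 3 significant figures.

Semi-major axis a = 6371 + 1330 = 7701 km. Period T = 2π√(a³/μ) = 2π√(7701³/398600) = 6725.6 s = 112.09 min.
During one orbit Earth rotates (6725.6 / 86166) × 360° = 28.10°.
At the equator that is 28.10° × (2π·6371/360) km/° = 28.10 × 111.2 = 3125 km.

3120 km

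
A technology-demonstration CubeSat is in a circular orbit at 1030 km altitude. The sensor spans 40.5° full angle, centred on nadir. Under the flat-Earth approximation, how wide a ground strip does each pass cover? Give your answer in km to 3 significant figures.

760 km

Half-angle = 40.5°/2 = 20.25°.
Swath width ≈ 2h·tan(θ/2) = 2 × 1030 × tan(20.25°) = 760.0 km.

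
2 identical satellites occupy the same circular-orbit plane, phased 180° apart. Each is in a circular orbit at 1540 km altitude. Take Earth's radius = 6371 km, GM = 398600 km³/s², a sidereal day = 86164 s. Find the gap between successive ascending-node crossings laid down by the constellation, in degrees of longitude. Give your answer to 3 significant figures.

14.6°

Semi-major axis a = 6371 + 1540 = 7911 km. Period T = 2π√(a³/μ) = 2π√(7911³/398600) = 7002.6 s = 116.71 min.
Single-satellite node shift = (7002.6/86164) × 360° = 29.26°.
With 2 satellites evenly phased, successive equator crossings are 29.26/2 = 14.629° apart.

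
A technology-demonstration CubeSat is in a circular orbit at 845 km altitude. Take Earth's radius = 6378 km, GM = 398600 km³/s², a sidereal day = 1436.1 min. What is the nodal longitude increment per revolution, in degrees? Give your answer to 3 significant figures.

Semi-major axis a = 6378 + 845 = 7223 km. Period T = 2π√(a³/μ) = 2π√(7223³/398600) = 6109.2 s = 101.82 min.
During one orbit Earth rotates (6109.2 / 86166) × 360° = 25.52°.

25.5°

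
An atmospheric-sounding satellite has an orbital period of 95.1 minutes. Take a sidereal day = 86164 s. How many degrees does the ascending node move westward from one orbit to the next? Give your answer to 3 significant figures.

T = 95.1 min = 5706.0 s.
During one orbit Earth rotates (5706.0 / 86164) × 360° = 23.84°.

23.8°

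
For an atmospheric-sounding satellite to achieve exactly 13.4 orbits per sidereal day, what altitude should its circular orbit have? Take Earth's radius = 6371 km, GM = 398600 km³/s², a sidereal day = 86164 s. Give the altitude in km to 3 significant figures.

1100 km

Required period T = 86164 / 13.4 = 6430.1 s.
From T = 2π√(a³/μ): a = (μ T²/4π²)^(1/3) = (398600 × 6430.1² / 4π²)^(1/3) = 7474 km.
Altitude h = a − R = 7474 − 6371 = 1103 km.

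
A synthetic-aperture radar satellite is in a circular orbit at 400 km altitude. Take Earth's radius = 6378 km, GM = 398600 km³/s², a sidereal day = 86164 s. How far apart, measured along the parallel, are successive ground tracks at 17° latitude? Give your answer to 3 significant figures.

Semi-major axis a = 6378 + 400 = 6778 km. Period T = 2π√(a³/μ) = 2π√(6778³/398600) = 5553.5 s = 92.56 min.
Node shift per orbit = (5553.5/86164) × 360° = 23.20°.
Equatorial spacing = 23.20 × 111.3 km/° = 2583 km.
At 17° latitude, spacing = 2583 × cos(17°) = 2470 km.

2470 km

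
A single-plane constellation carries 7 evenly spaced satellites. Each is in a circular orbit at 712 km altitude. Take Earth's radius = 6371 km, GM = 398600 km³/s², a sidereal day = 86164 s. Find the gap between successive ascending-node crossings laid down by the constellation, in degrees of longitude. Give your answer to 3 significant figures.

3.54°

Semi-major axis a = 6371 + 712 = 7083 km. Period T = 2π√(a³/μ) = 2π√(7083³/398600) = 5932.5 s = 98.87 min.
Single-satellite node shift = (5932.5/86164) × 360° = 24.79°.
With 7 satellites evenly phased, successive equator crossings are 24.79/7 = 3.541° apart.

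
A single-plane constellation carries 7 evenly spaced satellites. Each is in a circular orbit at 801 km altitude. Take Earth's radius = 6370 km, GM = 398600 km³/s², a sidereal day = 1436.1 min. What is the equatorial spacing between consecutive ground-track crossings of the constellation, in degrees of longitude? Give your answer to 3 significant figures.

Semi-major axis a = 6370 + 801 = 7171 km. Period T = 2π√(a³/μ) = 2π√(7171³/398600) = 6043.4 s = 100.72 min.
Single-satellite node shift = (6043.4/86166) × 360° = 25.25°.
With 7 satellites evenly phased, successive equator crossings are 25.25/7 = 3.607° apart.

3.61°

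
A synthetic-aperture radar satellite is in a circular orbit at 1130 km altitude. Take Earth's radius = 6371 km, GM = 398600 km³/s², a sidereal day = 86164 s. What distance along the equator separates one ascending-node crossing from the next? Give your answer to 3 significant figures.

Semi-major axis a = 6371 + 1130 = 7501 km. Period T = 2π√(a³/μ) = 2π√(7501³/398600) = 6465.3 s = 107.76 min.
During one orbit Earth rotates (6465.3 / 86164) × 360° = 27.01°.
At the equator that is 27.01° × (2π·6371/360) km/° = 27.01 × 111.2 = 3004 km.

3000 km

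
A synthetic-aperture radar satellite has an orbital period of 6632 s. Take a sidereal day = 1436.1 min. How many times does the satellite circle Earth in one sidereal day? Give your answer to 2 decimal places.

12.99

Orbits per sidereal day = 86166 / 6632.0 = 12.992.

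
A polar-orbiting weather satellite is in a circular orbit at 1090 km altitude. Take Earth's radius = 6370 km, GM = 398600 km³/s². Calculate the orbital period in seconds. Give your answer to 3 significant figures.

Semi-major axis a = 6370 + 1090 = 7460 km. Period T = 2π√(a³/μ) = 2π√(7460³/398600) = 6412.4 s = 106.87 min.

6410 seconds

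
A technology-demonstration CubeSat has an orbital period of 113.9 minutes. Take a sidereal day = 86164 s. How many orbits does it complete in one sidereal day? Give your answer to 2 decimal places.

12.61

T = 113.9 min = 6834.0 s.
Orbits per sidereal day = 86164 / 6834.0 = 12.608.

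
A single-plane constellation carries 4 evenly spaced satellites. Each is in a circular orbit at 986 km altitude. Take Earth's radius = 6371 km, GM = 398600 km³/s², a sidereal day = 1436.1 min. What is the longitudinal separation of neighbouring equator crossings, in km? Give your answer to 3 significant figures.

729 km

Semi-major axis a = 6371 + 986 = 7357 km. Period T = 2π√(a³/μ) = 2π√(7357³/398600) = 6280.0 s = 104.67 min.
Single-satellite node shift = (6280.0/86166) × 360° = 26.24°.
With 4 satellites evenly phased, successive equator crossings are 26.24/4 = 6.559° apart.
That is 6.559 × 111.2 = 729 km at the equator.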